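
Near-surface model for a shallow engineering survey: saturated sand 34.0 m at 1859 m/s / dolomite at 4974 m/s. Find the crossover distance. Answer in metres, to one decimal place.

θ_c = arcsin(1859/4974) = 21.95°, so cos θ_c = 0.9275 and tᵢ = 2h cos θ_c/V₁ = 0.0339 s.
At crossover x/V₁ = x/V₂ + tᵢ ⇒ x = tᵢ/(1/V₁ − 1/V₂) = 0.03393/(5.3792e-04 − 2.0105e-04) = 100.71 m.

100.7 m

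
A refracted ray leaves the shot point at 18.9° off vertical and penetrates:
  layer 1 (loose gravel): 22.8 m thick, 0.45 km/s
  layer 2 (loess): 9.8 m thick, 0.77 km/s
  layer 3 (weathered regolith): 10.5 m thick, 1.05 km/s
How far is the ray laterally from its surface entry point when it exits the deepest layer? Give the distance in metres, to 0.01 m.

26.45 m

Ray parameter p = sin 18.9° / 0.45 km/s = 7.1982e-01 s/km.
Layer 1: θ = 18.90°; offset = 22.8·tan 18.90° = 7.8062 m.
Layer 2: sin θ = p·0.77 = 0.5543 → θ = 33.66°; offset = 9.8·tan 33.66° = 6.5258 m.
Layer 3: sin θ = p·1.05 = 0.7558 → θ = 49.10°; offset = 10.5·tan 49.10° = 12.1198 m.
Summing the layer offsets gives 26.4518 m.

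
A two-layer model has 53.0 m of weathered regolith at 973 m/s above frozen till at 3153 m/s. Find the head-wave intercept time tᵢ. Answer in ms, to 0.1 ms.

103.6 ms

tᵢ = 2h·√(V₂²−V₁²)/(V₁V₂).
√(V₂²−V₁²) = √(3153²−973²) = 2999.1 m/s.
tᵢ = 2·53.0·2999.1/(973·3153) = 0.10362 s.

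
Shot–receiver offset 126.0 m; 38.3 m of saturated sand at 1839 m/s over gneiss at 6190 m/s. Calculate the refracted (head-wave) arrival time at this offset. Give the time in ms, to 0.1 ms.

t = x/V₂ + 2h·√(V₂²−V₁²)/(V₁V₂).
√(V₂²−V₁²) = √(6190²−1839²) = 5910.5 m/s; delay term = 2·38.3·5910.5/(1839·6190) = 0.03977 s.
t = 126.0/6190 + 0.03977 = 0.06013 s.

60.1 ms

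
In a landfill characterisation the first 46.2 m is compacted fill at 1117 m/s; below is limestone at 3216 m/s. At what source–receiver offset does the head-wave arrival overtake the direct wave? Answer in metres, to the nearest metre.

133 m

x_cross = 2h·√((V₂+V₁)/(V₂−V₁)).
(V₂+V₁)/(V₂−V₁) = (3216+1117)/(3216−1117) = 2.0643; √ = 1.4368.
x_cross = 2·46.2·1.4368 = 132.76 m.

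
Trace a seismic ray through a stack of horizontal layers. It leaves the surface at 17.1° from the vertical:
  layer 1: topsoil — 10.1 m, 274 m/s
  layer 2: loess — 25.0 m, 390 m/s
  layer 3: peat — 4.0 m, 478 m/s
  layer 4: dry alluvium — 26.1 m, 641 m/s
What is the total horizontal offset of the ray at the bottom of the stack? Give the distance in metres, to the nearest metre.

42 m

p = sin θ₁/V₁ = sin 17.1°/274 = 1.0731e-03 s/m is conserved through the stack.
Layer 1: θ = 17.10°; offset = 10.1·tan 17.10° = 3.107 m.
Layer 2: sin θ = p·390 = 0.4185 → θ = 24.74°; offset = 25.0·tan 24.74° = 11.521 m.
Layer 3: sin θ = p·478 = 0.5130 → θ = 30.86°; offset = 4.0·tan 30.86° = 2.390 m.
Layer 4: sin θ = p·641 = 0.6879 → θ = 43.46°; offset = 26.1·tan 43.46° = 24.736 m.
Σ offsets = 41.754 m.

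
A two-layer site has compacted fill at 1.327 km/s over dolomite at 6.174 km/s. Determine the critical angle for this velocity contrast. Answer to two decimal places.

12.41°

At critical incidence the refracted ray runs along the interface (θ₂ = 90°), so sin θ_c = V₁/V₂.
θ_c = arcsin(1.327/6.174) = arcsin 0.2149 = 12.41°.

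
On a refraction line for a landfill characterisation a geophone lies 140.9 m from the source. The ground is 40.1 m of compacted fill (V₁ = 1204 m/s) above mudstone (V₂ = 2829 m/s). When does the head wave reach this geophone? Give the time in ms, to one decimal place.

110.1 ms

θ_c = arcsin(V₁/V₂) = arcsin(1204/2829) = 25.19°, cos θ_c = 0.9049.
Intercept time tᵢ = 2h cos θ_c / V₁ = 2·40.1·0.9049/1204 = 0.06028 s.
t = x/V₂ + tᵢ = 140.9/2829 + 0.06028 = 0.11008 s.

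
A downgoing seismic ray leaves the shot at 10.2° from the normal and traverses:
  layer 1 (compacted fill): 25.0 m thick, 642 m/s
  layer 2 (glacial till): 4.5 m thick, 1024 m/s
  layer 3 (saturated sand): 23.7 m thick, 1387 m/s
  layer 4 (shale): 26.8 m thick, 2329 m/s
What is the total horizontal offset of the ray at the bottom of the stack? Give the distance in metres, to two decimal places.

38.10 m

p = sin θ₁/V₁ = sin 10.2°/642 = 2.7583e-04 s/m is conserved through the stack.
Layer 1: θ = 10.20°; offset = 25.0·tan 10.20° = 4.4982 m.
Layer 2: sin θ = p·1024 = 0.2825 → θ = 16.41°; offset = 4.5·tan 16.41° = 1.3250 m.
Layer 3: sin θ = p·1387 = 0.3826 → θ = 22.49°; offset = 23.7·tan 22.49° = 9.8138 m.
Layer 4: sin θ = p·2329 = 0.6424 → θ = 39.97°; offset = 26.8·tan 39.97° = 22.4657 m.
Total horizontal offset = 38.1026 m.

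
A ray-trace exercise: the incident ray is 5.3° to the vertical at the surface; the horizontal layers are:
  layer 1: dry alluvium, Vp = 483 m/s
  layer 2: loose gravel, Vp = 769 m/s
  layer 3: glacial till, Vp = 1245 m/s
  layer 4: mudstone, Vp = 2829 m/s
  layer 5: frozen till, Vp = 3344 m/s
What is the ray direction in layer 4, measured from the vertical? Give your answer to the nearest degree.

Ray parameter p = sin 5.3° / 483 = 1.9124e-04 s/m.
sin θ_4 = p·V_4 = 1.9124e-04 × 2829 = 0.5410.
θ_4 = 32.75° from the vertical.

33°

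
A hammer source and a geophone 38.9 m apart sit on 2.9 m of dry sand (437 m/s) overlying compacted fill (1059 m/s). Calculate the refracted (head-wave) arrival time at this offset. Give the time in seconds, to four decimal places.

t = x/V₂ + 2h·√(V₂²−V₁²)/(V₁V₂).
√(V₂²−V₁²) = √(1059²−437²) = 964.6 m/s; delay term = 2·2.9·964.6/(437·1059) = 0.01209 s.
t = 38.9/1059 + 0.01209 = 0.04882 s.

0.0488 s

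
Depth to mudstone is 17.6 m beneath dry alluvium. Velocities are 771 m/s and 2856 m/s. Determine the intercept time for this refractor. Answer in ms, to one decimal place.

44.0 ms

tᵢ = 2h·√(V₂²−V₁²)/(V₁V₂).
√(V₂²−V₁²) = √(2856²−771²) = 2750.0 m/s.
tᵢ = 2·17.6·2750.0/(771·2856) = 0.04396 s.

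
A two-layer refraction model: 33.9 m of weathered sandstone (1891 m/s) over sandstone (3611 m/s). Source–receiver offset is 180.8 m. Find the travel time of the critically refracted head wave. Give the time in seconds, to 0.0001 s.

0.0806 s

t = x/V₂ + 2h·√(V₂²−V₁²)/(V₁V₂).
√(V₂²−V₁²) = √(3611²−1891²) = 3076.3 m/s; delay term = 2·33.9·3076.3/(1891·3611) = 0.03054 s.
t = 180.8/3611 + 0.03054 = 0.08061 s.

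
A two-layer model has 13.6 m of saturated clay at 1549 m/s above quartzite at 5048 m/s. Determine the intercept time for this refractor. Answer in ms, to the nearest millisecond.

tᵢ = 2h·√(V₂²−V₁²)/(V₁V₂).
√(V₂²−V₁²) = √(5048²−1549²) = 4804.5 m/s.
tᵢ = 2·13.6·4804.5/(1549·5048) = 0.01671 s.

17 ms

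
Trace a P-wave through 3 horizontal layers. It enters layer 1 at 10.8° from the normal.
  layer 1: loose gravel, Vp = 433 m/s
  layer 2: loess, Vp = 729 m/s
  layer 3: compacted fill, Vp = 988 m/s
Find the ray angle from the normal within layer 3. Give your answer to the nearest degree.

25°

Ray parameter p = sin 10.8° / 433 = 4.3275e-04 s/m.
sin θ_3 = p·V_3 = 4.3275e-04 × 988 = 0.4276.
θ_3 = arcsin 0.4276 = 25.31°.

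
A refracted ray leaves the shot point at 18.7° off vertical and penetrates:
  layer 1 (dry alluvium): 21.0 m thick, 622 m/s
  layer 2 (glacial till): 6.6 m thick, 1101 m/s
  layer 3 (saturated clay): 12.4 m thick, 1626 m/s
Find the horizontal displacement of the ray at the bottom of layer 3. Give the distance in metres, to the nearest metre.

31 m

Apply Snell's law at each interface; in layer i the horizontal offset is hᵢ·tan θᵢ.
Layer 1: θ = 18.70°; offset = 21.0·tan 18.70° = 7.108 m.
Layer 2: sin θ = 1101·sin 18.7°/622 = 0.5675, θ = 34.58°; offset = 6.6·tan 34.58° = 4.549 m.
Layer 3: sin θ = 1626·sin 18.7°/622 = 0.8381, θ = 56.94°; offset = 12.4·tan 56.94° = 19.053 m.
Σ offsets = 30.710 m.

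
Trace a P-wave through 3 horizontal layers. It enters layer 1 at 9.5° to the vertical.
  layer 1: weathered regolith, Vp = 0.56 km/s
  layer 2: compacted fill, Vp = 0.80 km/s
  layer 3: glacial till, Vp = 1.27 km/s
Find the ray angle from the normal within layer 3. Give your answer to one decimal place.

22.0°

Ray parameter p = sin 9.5° / 0.56 = 2.9473e-01 s/km.
sin θ_3 = p·V_3 = 2.9473e-01 × 1.27 = 0.3743.
θ_3 = 21.98° from the vertical.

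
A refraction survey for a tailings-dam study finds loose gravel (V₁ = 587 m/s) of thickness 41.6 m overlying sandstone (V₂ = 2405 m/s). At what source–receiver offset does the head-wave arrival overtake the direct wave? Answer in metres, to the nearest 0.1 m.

106.7 m

θ_c = arcsin(587/2405) = 14.13°, so cos θ_c = 0.9698 and tᵢ = 2h cos θ_c/V₁ = 0.1375 s.
At crossover x/V₁ = x/V₂ + tᵢ ⇒ x = tᵢ/(1/V₁ − 1/V₂) = 0.13745/(1.7036e-03 − 4.1580e-04) = 106.74 m.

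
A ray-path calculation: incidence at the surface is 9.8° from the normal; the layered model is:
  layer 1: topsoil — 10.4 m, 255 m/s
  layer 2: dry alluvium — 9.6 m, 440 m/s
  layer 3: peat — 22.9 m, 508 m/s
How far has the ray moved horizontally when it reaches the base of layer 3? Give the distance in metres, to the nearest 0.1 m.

13.0 m

Ray parameter p = sin 9.8° / 255 m/s = 6.6749e-04 s/m.
Layer 1: θ = 9.80°; offset = 10.4·tan 9.80° = 1.796 m.
Layer 2: sin θ = p·440 = 0.2937 → θ = 17.08°; offset = 9.6·tan 17.08° = 2.950 m.
Layer 3: sin θ = p·508 = 0.3391 → θ = 19.82°; offset = 22.9·tan 19.82° = 8.254 m.
Σ offsets = 13.000 m.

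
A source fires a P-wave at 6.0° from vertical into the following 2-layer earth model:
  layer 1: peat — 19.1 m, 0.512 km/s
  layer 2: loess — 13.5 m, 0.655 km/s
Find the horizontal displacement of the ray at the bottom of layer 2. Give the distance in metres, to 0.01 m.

3.83 m

Apply Snell's law at each interface; in layer i the horizontal offset is hᵢ·tan θᵢ.
Layer 1: θ = 6.00°; offset = 19.1·tan 6.00° = 2.0075 m.
Layer 2: sin θ = 0.655·sin 6.0°/0.512 = 0.1337, θ = 7.68°; offset = 13.5·tan 7.68° = 1.8216 m.
Summing the layer offsets gives 3.8291 m.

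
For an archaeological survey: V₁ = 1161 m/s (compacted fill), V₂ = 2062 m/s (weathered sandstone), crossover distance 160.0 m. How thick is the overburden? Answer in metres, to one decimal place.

42.3 m

h = (x_cross/2)·√((V₂−V₁)/(V₂+V₁)).
(V₂−V₁)/(V₂+V₁) = (2062−1161)/(2062+1161) = 0.2796; √ = 0.5287.
h = (160.0/2)·0.5287 = 42.30 m.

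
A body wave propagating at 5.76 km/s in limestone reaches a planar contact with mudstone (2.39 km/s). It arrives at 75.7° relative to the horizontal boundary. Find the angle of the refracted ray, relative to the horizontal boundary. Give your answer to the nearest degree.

84°

Angle from the normal: 90° − 75.7° = 14.3°.
sin θ₁/V₁ = sin θ₂/V₂ ⇒ sin θ₂ = 2.39·sin 14.3°/5.76 = 2.39·0.2470/5.76 = 0.1025.
θ₂ = sin⁻¹(0.1025) = 5.88° (from vertical).
From the interface: 90° − 5.88° = 84.12°.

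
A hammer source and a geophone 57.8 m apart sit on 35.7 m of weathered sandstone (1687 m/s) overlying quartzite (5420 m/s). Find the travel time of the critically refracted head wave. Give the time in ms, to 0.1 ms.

θ_c = arcsin(V₁/V₂) = arcsin(1687/5420) = 18.13°, cos θ_c = 0.9503.
Intercept time tᵢ = 2h cos θ_c / V₁ = 2·35.7·0.9503/1687 = 0.04022 s.
t = x/V₂ + tᵢ = 57.8/5420 + 0.04022 = 0.05089 s.

50.9 ms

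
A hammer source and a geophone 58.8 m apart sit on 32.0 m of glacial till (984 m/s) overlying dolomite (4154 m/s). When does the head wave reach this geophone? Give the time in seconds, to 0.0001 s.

0.0773 s

θ_c = arcsin(V₁/V₂) = arcsin(984/4154) = 13.70°, cos θ_c = 0.9715.
Intercept time tᵢ = 2h cos θ_c / V₁ = 2·32.0·0.9715/984 = 0.06319 s.
t = x/V₂ + tᵢ = 58.8/4154 + 0.06319 = 0.07734 s.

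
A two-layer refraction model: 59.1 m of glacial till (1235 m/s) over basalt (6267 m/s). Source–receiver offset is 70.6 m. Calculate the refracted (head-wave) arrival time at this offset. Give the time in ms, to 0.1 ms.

105.1 ms

t = x/V₂ + 2h·√(V₂²−V₁²)/(V₁V₂).
√(V₂²−V₁²) = √(6267²−1235²) = 6144.1 m/s; delay term = 2·59.1·6144.1/(1235·6267) = 0.09383 s.
t = 70.6/6267 + 0.09383 = 0.10510 s.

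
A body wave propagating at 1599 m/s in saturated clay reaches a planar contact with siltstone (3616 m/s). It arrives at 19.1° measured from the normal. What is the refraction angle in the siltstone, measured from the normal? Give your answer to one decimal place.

sin θ₁/V₁ = sin θ₂/V₂ ⇒ sin θ₂ = 3616·sin 19.1°/1599 = 3616·0.3272/1599 = 0.7400.
θ₂ = sin⁻¹(0.7400) = 47.73° (from vertical).

47.7°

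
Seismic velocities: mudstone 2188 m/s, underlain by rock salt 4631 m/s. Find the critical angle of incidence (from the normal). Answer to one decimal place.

28.2°

At critical incidence the refracted ray runs along the interface (θ₂ = 90°), so sin θ_c = V₁/V₂.
θ_c = arcsin(2188/4631) = arcsin 0.4725 = 28.19°.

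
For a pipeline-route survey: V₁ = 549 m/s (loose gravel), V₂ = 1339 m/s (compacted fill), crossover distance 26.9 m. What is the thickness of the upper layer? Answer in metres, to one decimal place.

h = (x_cross/2)·√((V₂−V₁)/(V₂+V₁)).
(V₂−V₁)/(V₂+V₁) = (1339−549)/(1339+549) = 0.4184; √ = 0.6469.
h = (26.9/2)·0.6469 = 8.70 m.

8.7 m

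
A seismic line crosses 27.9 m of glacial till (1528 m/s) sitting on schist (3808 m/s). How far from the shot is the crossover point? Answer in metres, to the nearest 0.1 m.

x_cross = 2h·√((V₂+V₁)/(V₂−V₁)).
(V₂+V₁)/(V₂−V₁) = (3808+1528)/(3808−1528) = 2.3404; √ = 1.5298.
x_cross = 2·27.9·1.5298 = 85.36 m.

85.4 m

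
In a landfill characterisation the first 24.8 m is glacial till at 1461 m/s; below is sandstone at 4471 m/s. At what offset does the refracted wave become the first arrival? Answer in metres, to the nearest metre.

θ_c = arcsin(1461/4471) = 19.07°, so cos θ_c = 0.9451 and tᵢ = 2h cos θ_c/V₁ = 0.0321 s.
At crossover x/V₁ = x/V₂ + tᵢ ⇒ x = tᵢ/(1/V₁ − 1/V₂) = 0.03209/(6.8446e-04 − 2.2366e-04) = 69.63 m.

70 m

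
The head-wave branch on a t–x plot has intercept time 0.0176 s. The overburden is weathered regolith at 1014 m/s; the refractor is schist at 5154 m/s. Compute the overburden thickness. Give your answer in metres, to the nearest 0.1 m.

9.1 m

h = tᵢ·V₁·V₂ / (2·√(V₂²−V₁²)).
√(V₂²−V₁²) = √(5154² − 1014²) = 5053.3 m/s.
h = 0.0176 s × 1014 × 5154 / (2 × 5053.3) = 9.10 m.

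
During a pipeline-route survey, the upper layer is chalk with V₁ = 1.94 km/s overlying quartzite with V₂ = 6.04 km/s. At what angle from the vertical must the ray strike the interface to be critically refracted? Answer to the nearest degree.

Critical incidence: sin θ_c = V₁/V₂ = 1.94/6.04 = 0.3212.
θ_c = arcsin 0.3212 = 18.74°.

19°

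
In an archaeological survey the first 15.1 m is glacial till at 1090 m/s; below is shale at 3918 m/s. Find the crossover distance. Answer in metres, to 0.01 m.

40.19 m

x_cross = 2h·√((V₂+V₁)/(V₂−V₁)).
(V₂+V₁)/(V₂−V₁) = (3918+1090)/(3918−1090) = 1.7709; √ = 1.3307.
x_cross = 2·15.1·1.3307 = 40.19 m.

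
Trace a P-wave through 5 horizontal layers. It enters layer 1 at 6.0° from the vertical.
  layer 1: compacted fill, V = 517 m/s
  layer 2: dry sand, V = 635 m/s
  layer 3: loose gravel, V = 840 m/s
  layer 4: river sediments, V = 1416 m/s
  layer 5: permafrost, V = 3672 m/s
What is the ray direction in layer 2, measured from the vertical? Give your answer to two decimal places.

Ray parameter p = sin 6.0° / 517 = 2.0218e-04 s/m.
sin θ_2 = p·V_2 = 2.0218e-04 × 635 = 0.1284.
θ_2 = arcsin 0.1284 = 7.38°.

7.38°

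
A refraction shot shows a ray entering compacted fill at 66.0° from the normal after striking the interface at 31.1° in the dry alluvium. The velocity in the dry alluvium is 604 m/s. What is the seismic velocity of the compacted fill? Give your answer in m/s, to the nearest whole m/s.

1068 m/s

Snell's law: sin 31.1°/V₁ = sin 66.0°/V₂.
V₂ = V₁·sin 66.0°/sin 31.1° = 604 × 1.7686 = 1068.24 m/s.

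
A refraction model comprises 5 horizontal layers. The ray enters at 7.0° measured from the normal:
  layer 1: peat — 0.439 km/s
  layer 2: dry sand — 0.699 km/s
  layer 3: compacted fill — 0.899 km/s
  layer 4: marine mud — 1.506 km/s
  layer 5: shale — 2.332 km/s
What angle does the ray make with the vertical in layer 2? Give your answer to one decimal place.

11.2°

Ray parameter p = sin 7.0° / 0.439 = 2.7761e-01 s/km.
sin θ_2 = p·V_2 = 2.7761e-01 × 0.699 = 0.1940.
θ_2 = arcsin 0.1940 = 11.19°.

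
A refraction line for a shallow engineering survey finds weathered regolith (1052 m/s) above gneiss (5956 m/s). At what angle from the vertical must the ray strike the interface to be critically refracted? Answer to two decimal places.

At critical incidence the refracted ray runs along the interface (θ₂ = 90°), so sin θ_c = V₁/V₂.
θ_c = arcsin(1052/5956) = arcsin 0.1766 = 10.17°.

10.17°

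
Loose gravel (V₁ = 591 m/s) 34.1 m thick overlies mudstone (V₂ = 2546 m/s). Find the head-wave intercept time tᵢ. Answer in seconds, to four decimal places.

0.1122 s

tᵢ = 2h·√(V₂²−V₁²)/(V₁V₂).
√(V₂²−V₁²) = √(2546²−591²) = 2476.5 m/s.
tᵢ = 2·34.1·2476.5/(591·2546) = 0.11225 s.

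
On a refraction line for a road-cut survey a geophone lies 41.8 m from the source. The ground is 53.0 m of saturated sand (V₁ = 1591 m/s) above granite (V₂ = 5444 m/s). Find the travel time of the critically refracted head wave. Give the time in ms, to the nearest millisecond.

71 ms

t = x/V₂ + 2h·√(V₂²−V₁²)/(V₁V₂).
√(V₂²−V₁²) = √(5444²−1591²) = 5206.3 m/s; delay term = 2·53.0·5206.3/(1591·5444) = 0.06372 s.
t = 41.8/5444 + 0.06372 = 0.07139 s.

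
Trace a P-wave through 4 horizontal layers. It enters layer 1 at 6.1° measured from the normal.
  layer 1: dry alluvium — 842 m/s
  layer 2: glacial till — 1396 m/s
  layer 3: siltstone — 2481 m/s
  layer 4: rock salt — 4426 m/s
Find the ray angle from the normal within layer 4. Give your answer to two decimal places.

33.96°

Snell's law across each interface conserves sin θ / V, so sin θ_4 = V_4·sin θ₁/V₁.
sin θ_4 = 4426 × sin 6.1° / 842 = 0.5586.
θ_4 = arcsin 0.5586 = 33.96°.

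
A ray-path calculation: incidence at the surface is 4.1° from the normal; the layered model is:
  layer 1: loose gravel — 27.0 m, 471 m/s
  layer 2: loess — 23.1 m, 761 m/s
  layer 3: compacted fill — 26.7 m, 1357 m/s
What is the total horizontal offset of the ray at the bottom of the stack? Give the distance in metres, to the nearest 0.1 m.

p = sin θ₁/V₁ = sin 4.1°/471 = 1.5180e-04 s/m is conserved through the stack.
Layer 1: θ = 4.10°; offset = 27.0·tan 4.10° = 1.935 m.
Layer 2: sin θ = p·761 = 0.1155 → θ = 6.63°; offset = 23.1·tan 6.63° = 2.686 m.
Layer 3: sin θ = p·1357 = 0.2060 → θ = 11.89°; offset = 26.7·tan 11.89° = 5.621 m.
Total horizontal offset = 10.242 m.

10.2 m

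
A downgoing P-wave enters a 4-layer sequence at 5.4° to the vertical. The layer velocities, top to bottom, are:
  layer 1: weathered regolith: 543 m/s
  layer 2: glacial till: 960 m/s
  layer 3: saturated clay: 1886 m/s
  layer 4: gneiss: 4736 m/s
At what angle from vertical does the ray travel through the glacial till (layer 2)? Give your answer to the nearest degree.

10°

Ray parameter p = sin 5.4° / 543 = 1.7331e-04 s/m.
sin θ_2 = p·V_2 = 1.7331e-04 × 960 = 0.1664.
θ_2 = 9.58° from the vertical.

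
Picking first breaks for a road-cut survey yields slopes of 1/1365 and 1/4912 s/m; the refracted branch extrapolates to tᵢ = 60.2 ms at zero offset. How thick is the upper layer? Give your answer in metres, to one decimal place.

42.8 m

h = tᵢ·V₁·V₂ / (2·√(V₂²−V₁²)).
√(V₂²−V₁²) = √(4912² − 1365²) = 4718.5 m/s.
h = 0.0602 s × 1365 × 4912 / (2 × 4718.5) = 42.77 m.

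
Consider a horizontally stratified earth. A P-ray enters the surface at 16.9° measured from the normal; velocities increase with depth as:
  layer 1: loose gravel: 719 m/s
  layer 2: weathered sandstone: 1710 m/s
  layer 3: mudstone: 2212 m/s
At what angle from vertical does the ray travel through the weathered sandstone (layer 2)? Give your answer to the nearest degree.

Ray parameter p = sin 16.9° / 719 = 4.0431e-04 s/m.
sin θ_2 = p·V_2 = 4.0431e-04 × 1710 = 0.6914.
θ_2 = arcsin 0.6914 = 43.74°.

44°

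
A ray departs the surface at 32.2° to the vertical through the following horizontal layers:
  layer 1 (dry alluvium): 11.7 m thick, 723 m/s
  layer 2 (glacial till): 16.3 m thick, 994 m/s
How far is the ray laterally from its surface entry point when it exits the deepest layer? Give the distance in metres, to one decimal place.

24.9 m

Apply Snell's law at each interface; in layer i the horizontal offset is hᵢ·tan θᵢ.
Layer 1: θ = 32.20°; offset = 11.7·tan 32.20° = 7.368 m.
Layer 2: sin θ = 994·sin 32.2°/723 = 0.7326, θ = 47.11°; offset = 16.3·tan 47.11° = 17.544 m.
Σ offsets = 24.912 m.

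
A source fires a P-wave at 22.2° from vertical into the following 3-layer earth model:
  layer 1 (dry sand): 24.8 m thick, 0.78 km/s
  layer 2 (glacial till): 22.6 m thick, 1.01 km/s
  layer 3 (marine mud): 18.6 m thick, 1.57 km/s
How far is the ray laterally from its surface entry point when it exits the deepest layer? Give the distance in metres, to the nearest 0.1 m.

44.6 m

Ray parameter p = sin 22.2° / 0.78 km/s = 4.8441e-01 s/km.
Layer 1: θ = 22.20°; offset = 24.8·tan 22.20° = 10.121 m.
Layer 2: sin θ = p·1.01 = 0.4893 → θ = 29.29°; offset = 22.6·tan 29.29° = 12.678 m.
Layer 3: sin θ = p·1.57 = 0.7605 → θ = 49.51°; offset = 18.6·tan 49.51° = 21.786 m.
Summing the layer offsets gives 44.585 m.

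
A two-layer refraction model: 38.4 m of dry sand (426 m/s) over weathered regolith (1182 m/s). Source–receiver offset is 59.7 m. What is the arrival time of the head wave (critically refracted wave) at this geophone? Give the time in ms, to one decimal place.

t = x/V₂ + 2h·√(V₂²−V₁²)/(V₁V₂).
√(V₂²−V₁²) = √(1182²−426²) = 1102.6 m/s; delay term = 2·38.4·1102.6/(426·1182) = 0.16817 s.
t = 59.7/1182 + 0.16817 = 0.21867 s.

218.7 ms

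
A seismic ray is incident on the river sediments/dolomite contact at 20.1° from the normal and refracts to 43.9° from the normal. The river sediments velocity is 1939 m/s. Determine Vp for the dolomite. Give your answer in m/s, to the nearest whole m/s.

Snell's law: sin 20.1°/V₁ = sin 43.9°/V₂.
V₂ = V₁·sin 43.9°/sin 20.1° = 1939 × 2.0177 = 3912.32 m/s.

3912 m/s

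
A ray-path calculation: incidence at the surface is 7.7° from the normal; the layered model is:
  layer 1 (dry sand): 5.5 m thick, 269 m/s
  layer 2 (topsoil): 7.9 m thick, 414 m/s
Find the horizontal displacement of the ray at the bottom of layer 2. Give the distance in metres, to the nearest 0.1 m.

Apply Snell's law at each interface; in layer i the horizontal offset is hᵢ·tan θᵢ.
Layer 1: θ = 7.70°; offset = 5.5·tan 7.70° = 0.744 m.
Layer 2: sin θ = 414·sin 7.7°/269 = 0.2062, θ = 11.90°; offset = 7.9·tan 11.90° = 1.665 m.
Σ offsets = 2.408 m.

2.4 m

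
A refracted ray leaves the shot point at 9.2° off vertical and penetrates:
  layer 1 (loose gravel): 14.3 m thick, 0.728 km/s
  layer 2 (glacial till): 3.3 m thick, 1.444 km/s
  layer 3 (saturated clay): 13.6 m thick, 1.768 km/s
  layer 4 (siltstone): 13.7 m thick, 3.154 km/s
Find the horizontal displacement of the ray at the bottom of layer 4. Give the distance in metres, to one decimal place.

Apply Snell's law at each interface; in layer i the horizontal offset is hᵢ·tan θᵢ.
Layer 1: θ = 9.20°; offset = 14.3·tan 9.20° = 2.316 m.
Layer 2: sin θ = 1.444·sin 9.2°/0.728 = 0.3171, θ = 18.49°; offset = 3.3·tan 18.49° = 1.103 m.
Layer 3: sin θ = 1.768·sin 9.2°/0.728 = 0.3883, θ = 22.85°; offset = 13.6·tan 22.85° = 5.730 m.
Layer 4: sin θ = 3.154·sin 9.2°/0.728 = 0.6927, θ = 43.84°; offset = 13.7·tan 43.84° = 13.157 m.
Summing the layer offsets gives 22.307 m.

22.3 m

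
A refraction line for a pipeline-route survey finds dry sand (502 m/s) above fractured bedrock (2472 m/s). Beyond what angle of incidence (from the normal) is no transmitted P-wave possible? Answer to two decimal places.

11.72°

At critical incidence the refracted ray runs along the interface (θ₂ = 90°), so sin θ_c = V₁/V₂.
θ_c = arcsin(502/2472) = arcsin 0.2031 = 11.72°.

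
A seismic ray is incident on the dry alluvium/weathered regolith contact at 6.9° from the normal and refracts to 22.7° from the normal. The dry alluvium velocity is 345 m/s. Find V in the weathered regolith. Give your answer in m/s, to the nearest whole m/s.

sin 6.9° = 0.1201; sin 22.7° = 0.3859.
V₂ = V₁·(sin θ₂/sin θ₁) = 345·(0.3859/0.1201) = 1108.22 m/s.

1108 m/s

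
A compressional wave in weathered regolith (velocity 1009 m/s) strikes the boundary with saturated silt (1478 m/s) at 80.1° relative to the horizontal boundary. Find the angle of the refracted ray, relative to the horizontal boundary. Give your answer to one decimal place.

75.4°

Angle from the normal: 90° − 80.1° = 9.9°.
Snell's law: sin θ₂ = (V₂/V₁)·sin θ₁ = (1478/1009)·sin 9.9° = 0.2518.
θ₂ = sin⁻¹(0.2518) = 14.59° (from vertical).
From the interface: 90° − 14.59° = 75.41°.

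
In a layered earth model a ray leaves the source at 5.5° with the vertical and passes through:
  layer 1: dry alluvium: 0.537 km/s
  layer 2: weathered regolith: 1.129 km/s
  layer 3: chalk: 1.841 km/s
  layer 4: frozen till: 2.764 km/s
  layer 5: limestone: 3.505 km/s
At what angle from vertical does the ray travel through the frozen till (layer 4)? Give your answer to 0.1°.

Snell's law across each interface conserves sin θ / V, so sin θ_4 = V_4·sin θ₁/V₁.
sin θ_4 = 2.764 × sin 5.5° / 0.537 = 0.4933.
θ_4 = arcsin 0.4933 = 29.56°.

29.6°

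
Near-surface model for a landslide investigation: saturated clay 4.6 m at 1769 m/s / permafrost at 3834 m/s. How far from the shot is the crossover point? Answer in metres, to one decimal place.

θ_c = arcsin(1769/3834) = 27.48°, so cos θ_c = 0.8872 and tᵢ = 2h cos θ_c/V₁ = 0.0046 s.
At crossover x/V₁ = x/V₂ + tᵢ ⇒ x = tᵢ/(1/V₁ − 1/V₂) = 0.00461/(5.6529e-04 − 2.6082e-04) = 15.15 m.

15.2 m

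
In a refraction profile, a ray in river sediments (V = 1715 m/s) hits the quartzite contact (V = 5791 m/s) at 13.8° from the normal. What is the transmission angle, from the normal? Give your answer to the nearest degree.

Snell's law: sin θ₂ = (V₂/V₁)·sin θ₁ = (5791/1715)·sin 13.8° = 0.8055.
θ₂ = arcsin 0.8055 = 53.65° from the normal.

54°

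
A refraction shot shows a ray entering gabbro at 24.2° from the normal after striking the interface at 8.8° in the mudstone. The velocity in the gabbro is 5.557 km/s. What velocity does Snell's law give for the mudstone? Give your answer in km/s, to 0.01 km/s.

2.07 km/s

Snell's law: sin 8.8°/V₁ = sin 24.2°/V₂.
V₁ = V₂·sin 8.8°/sin 24.2° = 5.557 × 0.3732 = 2.07 km/s.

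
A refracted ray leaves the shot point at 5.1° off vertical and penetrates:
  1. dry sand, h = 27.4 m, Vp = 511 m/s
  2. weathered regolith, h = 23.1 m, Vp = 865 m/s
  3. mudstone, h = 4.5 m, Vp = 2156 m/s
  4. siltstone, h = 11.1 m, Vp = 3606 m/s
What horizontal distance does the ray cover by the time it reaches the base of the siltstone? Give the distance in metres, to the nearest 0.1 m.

Apply Snell's law at each interface; in layer i the horizontal offset is hᵢ·tan θᵢ.
Layer 1: θ = 5.10°; offset = 27.4·tan 5.10° = 2.445 m.
Layer 2: sin θ = 865·sin 5.1°/511 = 0.1505, θ = 8.65°; offset = 23.1·tan 8.65° = 3.516 m.
Layer 3: sin θ = 2156·sin 5.1°/511 = 0.3751, θ = 22.03°; offset = 4.5·tan 22.03° = 1.821 m.
Layer 4: sin θ = 3606·sin 5.1°/511 = 0.6273, θ = 38.85°; offset = 11.1·tan 38.85° = 8.941 m.
Σ offsets = 16.723 m.

16.7 m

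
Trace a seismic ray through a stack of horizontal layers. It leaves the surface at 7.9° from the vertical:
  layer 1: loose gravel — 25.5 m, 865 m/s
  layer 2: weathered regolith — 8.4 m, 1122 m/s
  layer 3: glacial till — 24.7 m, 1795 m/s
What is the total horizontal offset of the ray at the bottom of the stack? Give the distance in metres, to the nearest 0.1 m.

Apply Snell's law at each interface; in layer i the horizontal offset is hᵢ·tan θᵢ.
Layer 1: θ = 7.90°; offset = 25.5·tan 7.90° = 3.538 m.
Layer 2: sin θ = 1122·sin 7.9°/865 = 0.1783, θ = 10.27°; offset = 8.4·tan 10.27° = 1.522 m.
Layer 3: sin θ = 1795·sin 7.9°/865 = 0.2852, θ = 16.57°; offset = 24.7·tan 16.57° = 7.350 m.
Total horizontal offset = 12.411 m.

12.4 m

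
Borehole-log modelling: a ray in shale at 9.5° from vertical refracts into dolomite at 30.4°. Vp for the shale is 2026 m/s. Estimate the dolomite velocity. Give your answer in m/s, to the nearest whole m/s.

sin 9.5° = 0.1650; sin 30.4° = 0.5060.
V₂ = V₁·(sin θ₂/sin θ₁) = 2026·(0.5060/0.1650) = 6211.69 m/s.

6212 m/s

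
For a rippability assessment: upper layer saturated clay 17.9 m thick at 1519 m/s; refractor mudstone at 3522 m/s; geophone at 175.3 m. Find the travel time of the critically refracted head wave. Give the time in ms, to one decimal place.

71.0 ms

t = x/V₂ + 2h·√(V₂²−V₁²)/(V₁V₂).
√(V₂²−V₁²) = √(3522²−1519²) = 3177.6 m/s; delay term = 2·17.9·3177.6/(1519·3522) = 0.02126 s.
t = 175.3/3522 + 0.02126 = 0.07104 s.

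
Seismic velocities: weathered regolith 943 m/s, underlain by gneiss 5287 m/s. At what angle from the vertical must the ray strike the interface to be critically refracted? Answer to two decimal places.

10.27°

At critical incidence the refracted ray runs along the interface (θ₂ = 90°), so sin θ_c = V₁/V₂.
θ_c = arcsin(943/5287) = arcsin 0.1784 = 10.27°.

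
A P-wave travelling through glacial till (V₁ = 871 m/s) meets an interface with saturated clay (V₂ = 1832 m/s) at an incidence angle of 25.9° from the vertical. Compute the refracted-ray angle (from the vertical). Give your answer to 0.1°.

66.7°

Snell's law: sin θ₂ = (V₂/V₁)·sin θ₁ = (1832/871)·sin 25.9° = 0.9187.
θ₂ = arcsin 0.9187 = 66.74° from the normal.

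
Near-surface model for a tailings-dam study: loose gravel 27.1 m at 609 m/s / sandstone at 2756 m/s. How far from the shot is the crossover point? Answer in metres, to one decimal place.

67.9 m

θ_c = arcsin(609/2756) = 12.77°, so cos θ_c = 0.9753 and tᵢ = 2h cos θ_c/V₁ = 0.0868 s.
At crossover x/V₁ = x/V₂ + tᵢ ⇒ x = tᵢ/(1/V₁ − 1/V₂) = 0.08680/(1.6420e-03 − 3.6284e-04) = 67.85 m.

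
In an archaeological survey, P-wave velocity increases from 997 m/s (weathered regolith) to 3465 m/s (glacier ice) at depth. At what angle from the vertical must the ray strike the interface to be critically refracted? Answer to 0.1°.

Critical incidence: sin θ_c = V₁/V₂ = 997/3465 = 0.2877.
θ_c = arcsin 0.2877 = 16.72°.

16.7°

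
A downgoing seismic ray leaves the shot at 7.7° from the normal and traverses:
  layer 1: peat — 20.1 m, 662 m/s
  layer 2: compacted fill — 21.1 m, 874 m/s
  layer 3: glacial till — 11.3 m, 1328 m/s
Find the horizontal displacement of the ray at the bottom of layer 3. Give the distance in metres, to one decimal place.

Ray parameter p = sin 7.7° / 662 m/s = 2.0240e-04 s/m.
Layer 1: θ = 7.70°; offset = 20.1·tan 7.70° = 2.718 m.
Layer 2: sin θ = p·874 = 0.1769 → θ = 10.19°; offset = 21.1·tan 10.19° = 3.792 m.
Layer 3: sin θ = p·1328 = 0.2688 → θ = 15.59°; offset = 11.3·tan 15.59° = 3.153 m.
Summing the layer offsets gives 9.663 m.

9.7 m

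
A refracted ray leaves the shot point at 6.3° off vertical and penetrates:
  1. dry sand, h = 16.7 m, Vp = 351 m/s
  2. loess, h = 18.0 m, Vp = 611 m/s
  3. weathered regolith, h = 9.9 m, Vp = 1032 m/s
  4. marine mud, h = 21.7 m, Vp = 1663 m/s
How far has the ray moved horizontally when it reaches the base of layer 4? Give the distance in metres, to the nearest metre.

22 m

Ray parameter p = sin 6.3° / 351 m/s = 3.1263e-04 s/m.
Layer 1: θ = 6.30°; offset = 16.7·tan 6.30° = 1.844 m.
Layer 2: sin θ = p·611 = 0.1910 → θ = 11.01°; offset = 18.0·tan 11.01° = 3.503 m.
Layer 3: sin θ = p·1032 = 0.3226 → θ = 18.82°; offset = 9.9·tan 18.82° = 3.375 m.
Layer 4: sin θ = p·1663 = 0.5199 → θ = 31.33°; offset = 21.7·tan 31.33° = 13.207 m.
Total horizontal offset = 21.928 m.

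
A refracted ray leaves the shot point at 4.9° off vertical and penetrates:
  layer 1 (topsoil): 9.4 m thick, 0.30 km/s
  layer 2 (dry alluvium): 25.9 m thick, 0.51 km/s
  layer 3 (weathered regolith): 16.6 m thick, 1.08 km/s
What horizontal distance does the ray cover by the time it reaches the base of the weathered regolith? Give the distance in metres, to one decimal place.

10.0 m

p = sin θ₁/V₁ = sin 4.9°/0.30 = 2.8472e-01 s/km is conserved through the stack.
Layer 1: θ = 4.90°; offset = 9.4·tan 4.90° = 0.806 m.
Layer 2: sin θ = p·0.51 = 0.1452 → θ = 8.35°; offset = 25.9·tan 8.35° = 3.801 m.
Layer 3: sin θ = p·1.08 = 0.3075 → θ = 17.91°; offset = 16.6·tan 17.91° = 5.364 m.
Σ offsets = 9.971 m.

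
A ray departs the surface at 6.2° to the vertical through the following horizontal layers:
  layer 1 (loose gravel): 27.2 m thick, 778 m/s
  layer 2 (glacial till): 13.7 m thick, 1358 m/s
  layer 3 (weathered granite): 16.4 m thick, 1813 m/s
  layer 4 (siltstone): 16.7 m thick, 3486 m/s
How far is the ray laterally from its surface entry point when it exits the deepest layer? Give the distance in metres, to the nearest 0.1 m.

Apply Snell's law at each interface; in layer i the horizontal offset is hᵢ·tan θᵢ.
Layer 1: θ = 6.20°; offset = 27.2·tan 6.20° = 2.955 m.
Layer 2: sin θ = 1358·sin 6.2°/778 = 0.1885, θ = 10.87°; offset = 13.7·tan 10.87° = 2.630 m.
Layer 3: sin θ = 1813·sin 6.2°/778 = 0.2517, θ = 14.58°; offset = 16.4·tan 14.58° = 4.265 m.
Layer 4: sin θ = 3486·sin 6.2°/778 = 0.4839, θ = 28.94°; offset = 16.7·tan 28.94° = 9.235 m.
Σ offsets = 19.084 m.

19.1 m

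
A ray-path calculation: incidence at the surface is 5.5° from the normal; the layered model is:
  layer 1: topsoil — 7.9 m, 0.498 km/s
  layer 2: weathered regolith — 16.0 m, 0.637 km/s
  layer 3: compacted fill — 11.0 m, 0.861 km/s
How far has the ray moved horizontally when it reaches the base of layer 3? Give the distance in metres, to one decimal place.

Apply Snell's law at each interface; in layer i the horizontal offset is hᵢ·tan θᵢ.
Layer 1: θ = 5.50°; offset = 7.9·tan 5.50° = 0.761 m.
Layer 2: sin θ = 0.637·sin 5.5°/0.498 = 0.1226, θ = 7.04°; offset = 16.0·tan 7.04° = 1.976 m.
Layer 3: sin θ = 0.861·sin 5.5°/0.498 = 0.1657, θ = 9.54°; offset = 11.0·tan 9.54° = 1.848 m.
Summing the layer offsets gives 4.586 m.

4.6 m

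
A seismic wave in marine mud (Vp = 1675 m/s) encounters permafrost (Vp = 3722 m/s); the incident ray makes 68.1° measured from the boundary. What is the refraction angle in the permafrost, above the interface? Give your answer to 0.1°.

Convert to the normal: θ₁ = 90° − 68.1° = 21.9°.
Snell's law: sin θ₂ = (V₂/V₁)·sin θ₁ = (3722/1675)·sin 21.9° = 0.8288.
θ₂ = arcsin 0.8288 = 55.98° from the normal.
From the interface: 90° − 55.98° = 34.02°.

34.0°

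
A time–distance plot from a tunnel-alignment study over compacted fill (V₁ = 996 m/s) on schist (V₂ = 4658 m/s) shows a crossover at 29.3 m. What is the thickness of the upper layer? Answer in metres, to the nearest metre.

12 m

x_cross = 2h·√((V₂+V₁)/(V₂−V₁)) → h = x_cross / (2·√((V₂+V₁)/(V₂−V₁))).
√((V₂+V₁)/(V₂−V₁)) = √((4658+996)/(4658−996)) = 1.2426.
h = 29.3 / (2·1.2426) = 11.79 m.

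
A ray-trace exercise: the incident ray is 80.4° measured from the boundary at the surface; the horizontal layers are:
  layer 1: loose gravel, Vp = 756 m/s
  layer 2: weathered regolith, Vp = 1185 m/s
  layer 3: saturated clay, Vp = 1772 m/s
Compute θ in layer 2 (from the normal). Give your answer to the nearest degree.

From the normal: θ₁ = 90° − 80.4° = 9.6°.
Ray parameter p = sin 9.6° / 756 = 2.2059e-04 s/m.
sin θ_2 = p·V_2 = 2.2059e-04 × 1185 = 0.2614.
θ_2 = 15.15° from the vertical.

15°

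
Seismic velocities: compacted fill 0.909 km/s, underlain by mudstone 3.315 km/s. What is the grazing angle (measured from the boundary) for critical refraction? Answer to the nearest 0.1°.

74.1°

At critical incidence the refracted ray runs along the interface (θ₂ = 90°), so sin θ_c = V₁/V₂.
θ_c = arcsin(0.909/3.315) = arcsin 0.2742 = 15.91°.
Measured from the interface: 90° − 15.91° = 74.09°.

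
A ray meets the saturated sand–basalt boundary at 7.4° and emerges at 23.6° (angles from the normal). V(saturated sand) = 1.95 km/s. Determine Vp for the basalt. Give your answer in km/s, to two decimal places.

6.06 km/s

sin 7.4° = 0.1288; sin 23.6° = 0.4003.
V₂ = V₁·(sin θ₂/sin θ₁) = 1.95·(0.4003/0.1288) = 6.06 km/s.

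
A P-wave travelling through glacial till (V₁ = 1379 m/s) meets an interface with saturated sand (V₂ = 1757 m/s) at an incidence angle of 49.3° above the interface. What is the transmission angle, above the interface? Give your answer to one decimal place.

33.8°

Convert to the normal: θ₁ = 90° − 49.3° = 40.7°.
Snell's law: sin θ₂ = (V₂/V₁)·sin θ₁ = (1757/1379)·sin 40.7° = 0.8308.
θ₂ = sin⁻¹(0.8308) = 56.19° (from vertical).
From the interface: 90° − 56.19° = 33.81°.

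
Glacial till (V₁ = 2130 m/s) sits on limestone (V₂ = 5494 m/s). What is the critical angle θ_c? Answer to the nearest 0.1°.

Critical incidence: sin θ_c = V₁/V₂ = 2130/5494 = 0.3877.
θ_c = arcsin 0.3877 = 22.81°.

22.8°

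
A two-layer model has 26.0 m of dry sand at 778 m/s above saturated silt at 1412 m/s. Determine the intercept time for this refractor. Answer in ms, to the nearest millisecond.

θ_c = arcsin(V₁/V₂) = arcsin(778/1412) = 33.44°; cos θ_c = 0.8345.
tᵢ = 2h·cos θ_c / V₁ = 2·26.0·0.8345 / 778 = 0.05578 s.

56 ms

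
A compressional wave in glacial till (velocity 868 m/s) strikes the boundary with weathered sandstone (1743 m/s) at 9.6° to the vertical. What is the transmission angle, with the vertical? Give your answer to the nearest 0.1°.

Snell's law: sin θ₂ = (V₂/V₁)·sin θ₁ = (1743/868)·sin 9.6° = 0.3349.
θ₂ = sin⁻¹(0.3349) = 19.57° (from vertical).

19.6°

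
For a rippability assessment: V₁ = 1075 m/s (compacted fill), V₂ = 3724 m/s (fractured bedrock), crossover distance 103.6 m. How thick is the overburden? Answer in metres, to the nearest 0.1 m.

x_cross = 2h·√((V₂+V₁)/(V₂−V₁)) → h = x_cross / (2·√((V₂+V₁)/(V₂−V₁))).
√((V₂+V₁)/(V₂−V₁)) = √((3724+1075)/(3724−1075)) = 1.3460.
h = 103.6 / (2·1.3460) = 38.49 m.

38.5 m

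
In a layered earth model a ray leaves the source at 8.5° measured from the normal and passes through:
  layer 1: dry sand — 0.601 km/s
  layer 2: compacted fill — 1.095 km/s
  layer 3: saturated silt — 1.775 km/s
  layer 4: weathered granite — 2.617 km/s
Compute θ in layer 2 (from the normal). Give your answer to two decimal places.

Snell's law across each interface conserves sin θ / V, so sin θ_2 = V_2·sin θ₁/V₁.
sin θ_2 = 1.095 × sin 8.5° / 0.601 = 0.2693.
θ_2 = 15.62° from the vertical.

15.62°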